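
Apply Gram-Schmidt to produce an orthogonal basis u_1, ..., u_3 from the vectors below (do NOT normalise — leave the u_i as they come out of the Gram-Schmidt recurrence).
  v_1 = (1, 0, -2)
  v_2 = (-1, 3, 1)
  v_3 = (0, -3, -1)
Orthogonal basis:
  u_1 = (1, 0, -2)
  u_2 = (-2/5, 3, -1/5)
  u_3 = (-18/23, -3/23, -9/23)

Apply the Gram-Schmidt recurrence
  u_1 = v_1
  u_i = v_i − Σ_{j<i} ((v_i · u_j) / (u_j · u_j)) · u_j.

Step by step this gives:
  u_1 = (1, 0, -2)
  u_2 = (-2/5, 3, -1/5)
  u_3 = (-18/23, -3/23, -9/23)

Orthogonality check:
  u_2 · u_1 = 0 (should be 0)
  u_3 · u_1 = 0 (should be 0)
  u_3 · u_2 = 0 (should be 0)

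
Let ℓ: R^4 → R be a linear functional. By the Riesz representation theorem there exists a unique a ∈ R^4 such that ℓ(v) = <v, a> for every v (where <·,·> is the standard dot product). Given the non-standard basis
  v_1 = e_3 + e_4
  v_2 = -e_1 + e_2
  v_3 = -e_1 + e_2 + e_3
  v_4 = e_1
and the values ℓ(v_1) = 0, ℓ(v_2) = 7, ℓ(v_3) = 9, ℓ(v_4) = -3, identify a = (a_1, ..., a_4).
a = (-3, 4, 2, -2)

Write a = (a_1, ..., a_4) in the standard basis. For each basis vector v_i, ℓ(v_i) = <v_i, a> is a linear equation in the a_j's. Collect the n equations into a matrix system V a = ℓ, where row i of V is v_i (expressed in the standard basis). Since V is invertible (lower-triangular with 1s on the diagonal, up to permutation), solve by back-substitution:
  V =
[[0, 0, 1, 1],
 [-1, 1, 0, 0],
 [-1, 1, 1, 0],
 [1, 0, 0, 0]]
  V a = (0, 7, 9, -3)
Solving gives a = (-3, 4, 2, -2).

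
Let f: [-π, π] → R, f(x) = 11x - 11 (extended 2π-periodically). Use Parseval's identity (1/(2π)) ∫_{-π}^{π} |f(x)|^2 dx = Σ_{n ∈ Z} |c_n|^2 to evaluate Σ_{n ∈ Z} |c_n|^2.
Σ |c_n|^2 = 121π^2/3 + 121

Expand and integrate term by term over [-π, π]:
  ∫ (11x)^2 dx = 121·(2π^3/3); ∫ 2·11·(-11)·x dx = 0 (odd integrand); ∫ (-11)^2 dx = 121·2π.
So (1/(2π)) ∫_{-π}^{π} (11x - 11)^2 dx = 121π^2/3 + 121 = 121π^2/3 + 121.
Parseval ⇒ Σ |c_n|^2 = 121π^2/3 + 121.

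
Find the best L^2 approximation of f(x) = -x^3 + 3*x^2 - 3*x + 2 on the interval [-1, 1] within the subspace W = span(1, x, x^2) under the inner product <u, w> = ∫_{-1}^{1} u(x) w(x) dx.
g(x) = 3*x^2 - 18*x/5 + 2

The best approximation g ∈ W is the orthogonal projection of f onto W. Writing g = a_0 + a_1 x + a_2 x^2, the coefficients solve the normal equations G · a = b where
  G_{ij} = <φ_i, φ_j> and b_i = <f, φ_i>, with φ_0 = 1, φ_1 = x, φ_2 = x^2.
G =
  [2, 0, 2/3]
  [0, 2/3, 0]
  [2/3, 0, 2/5],
b = (6, -12/5, 38/15).
Solving gives a_0 = 2, a_1 = -18/5, a_2 = 3, so
  g(x) = 3*x^2 - 18*x/5 + 2.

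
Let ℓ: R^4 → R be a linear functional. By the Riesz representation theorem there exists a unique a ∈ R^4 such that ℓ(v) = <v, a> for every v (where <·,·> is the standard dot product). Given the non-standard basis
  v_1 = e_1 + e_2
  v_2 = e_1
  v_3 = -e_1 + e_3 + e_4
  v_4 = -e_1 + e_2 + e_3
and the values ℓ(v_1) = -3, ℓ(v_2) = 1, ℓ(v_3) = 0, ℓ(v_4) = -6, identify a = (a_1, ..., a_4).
a = (1, -4, -1, 2)

Write a = (a_1, ..., a_4) in the standard basis. For each basis vector v_i, ℓ(v_i) = <v_i, a> is a linear equation in the a_j's. Collect the n equations into a matrix system V a = ℓ, where row i of V is v_i (expressed in the standard basis). Since V is invertible (lower-triangular with 1s on the diagonal, up to permutation), solve by back-substitution:
  V =
[[1, 1, 0, 0],
 [1, 0, 0, 0],
 [-1, 0, 1, 1],
 [-1, 1, 1, 0]]
  V a = (-3, 1, 0, -6)
Solving gives a = (1, -4, -1, 2).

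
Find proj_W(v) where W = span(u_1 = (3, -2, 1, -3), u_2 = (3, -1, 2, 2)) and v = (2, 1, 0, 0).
proj_W(v) = (372/365, -161/365, 211/365, 63/365)

Set up U = [u_1 | ... | u_2] ∈ R^(4×2). The projector onto W = col(U) is P = U (U^T U)^(-1) U^T.
Compute U^T U =
  [23, 7]
  [7, 18],
and U^T v = (4, 5).
Solve U^T U · c = U^T v for the coefficients: c = (37/365, 87/365). The projection is proj_W(v) = U c.
Check: (v - proj_W(v)) · u_1 = 0  (should be 0).
Check: (v - proj_W(v)) · u_2 = 0  (should be 0).
Result: proj_W(v) = (372/365, -161/365, 211/365, 63/365).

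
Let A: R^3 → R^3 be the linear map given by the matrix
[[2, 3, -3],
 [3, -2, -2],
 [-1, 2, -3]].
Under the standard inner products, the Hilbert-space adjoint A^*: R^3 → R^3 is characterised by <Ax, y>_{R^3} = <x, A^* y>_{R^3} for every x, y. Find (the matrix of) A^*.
A^* = A^T =
[[2, 3, -1],
 [3, -2, 2],
 [-3, -2, -3]]

For real matrices with standard dot products, the defining identity <Ax, y> = <x, A^* y> gives (Ax)^T y = x^T (A^*) y, i.e. x^T A^T y = x^T (A^*) y. Since this holds for all x, y, we must have A^* = A^T. Therefore
A^* =
[[2, 3, -1],
 [3, -2, 2],
 [-3, -2, -3]].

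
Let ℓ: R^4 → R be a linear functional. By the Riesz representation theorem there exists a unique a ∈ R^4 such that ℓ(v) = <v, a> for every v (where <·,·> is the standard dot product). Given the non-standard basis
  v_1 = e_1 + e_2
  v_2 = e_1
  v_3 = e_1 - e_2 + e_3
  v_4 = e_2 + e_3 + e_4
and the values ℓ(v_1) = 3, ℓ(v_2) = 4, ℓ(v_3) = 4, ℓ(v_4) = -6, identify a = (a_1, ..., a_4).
a = (4, -1, -1, -4)

Write a = (a_1, ..., a_4) in the standard basis. For each basis vector v_i, ℓ(v_i) = <v_i, a> is a linear equation in the a_j's. Collect the n equations into a matrix system V a = ℓ, where row i of V is v_i (expressed in the standard basis). Since V is invertible (lower-triangular with 1s on the diagonal, up to permutation), solve by back-substitution:
  V =
[[1, 1, 0, 0],
 [1, 0, 0, 0],
 [1, -1, 1, 0],
 [0, 1, 1, 1]]
  V a = (3, 4, 4, -6)
Solving gives a = (4, -1, -1, -4).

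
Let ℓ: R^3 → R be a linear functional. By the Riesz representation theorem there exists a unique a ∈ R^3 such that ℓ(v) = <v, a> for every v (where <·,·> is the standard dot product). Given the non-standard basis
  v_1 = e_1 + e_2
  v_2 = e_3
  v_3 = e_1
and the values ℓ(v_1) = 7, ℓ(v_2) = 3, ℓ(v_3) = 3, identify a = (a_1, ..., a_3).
a = (3, 4, 3)

Write a = (a_1, ..., a_3) in the standard basis. For each basis vector v_i, ℓ(v_i) = <v_i, a> is a linear equation in the a_j's. Collect the n equations into a matrix system V a = ℓ, where row i of V is v_i (expressed in the standard basis). Since V is invertible (lower-triangular with 1s on the diagonal, up to permutation), solve by back-substitution:
  V =
[[1, 1, 0],
 [0, 0, 1],
 [1, 0, 0]]
  V a = (7, 3, 3)
Solving gives a = (3, 4, 3).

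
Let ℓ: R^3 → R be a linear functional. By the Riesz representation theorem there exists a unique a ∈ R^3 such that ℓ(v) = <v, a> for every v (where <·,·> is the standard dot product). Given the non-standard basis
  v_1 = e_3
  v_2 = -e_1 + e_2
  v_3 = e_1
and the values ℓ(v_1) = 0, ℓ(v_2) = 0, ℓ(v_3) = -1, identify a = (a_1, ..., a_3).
a = (-1, -1, 0)

Write a = (a_1, ..., a_3) in the standard basis. For each basis vector v_i, ℓ(v_i) = <v_i, a> is a linear equation in the a_j's. Collect the n equations into a matrix system V a = ℓ, where row i of V is v_i (expressed in the standard basis). Since V is invertible (lower-triangular with 1s on the diagonal, up to permutation), solve by back-substitution:
  V =
[[0, 0, 1],
 [-1, 1, 0],
 [1, 0, 0]]
  V a = (0, 0, -1)
Solving gives a = (-1, -1, 0).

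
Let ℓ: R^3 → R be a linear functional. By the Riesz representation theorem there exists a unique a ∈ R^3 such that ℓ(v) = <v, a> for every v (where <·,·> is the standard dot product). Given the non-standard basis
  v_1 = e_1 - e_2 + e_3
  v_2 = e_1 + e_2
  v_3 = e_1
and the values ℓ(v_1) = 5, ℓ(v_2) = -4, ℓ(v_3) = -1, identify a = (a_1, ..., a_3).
a = (-1, -3, 3)

Write a = (a_1, ..., a_3) in the standard basis. For each basis vector v_i, ℓ(v_i) = <v_i, a> is a linear equation in the a_j's. Collect the n equations into a matrix system V a = ℓ, where row i of V is v_i (expressed in the standard basis). Since V is invertible (lower-triangular with 1s on the diagonal, up to permutation), solve by back-substitution:
  V =
[[1, -1, 1],
 [1, 1, 0],
 [1, 0, 0]]
  V a = (5, -4, -1)
Solving gives a = (-1, -3, 3).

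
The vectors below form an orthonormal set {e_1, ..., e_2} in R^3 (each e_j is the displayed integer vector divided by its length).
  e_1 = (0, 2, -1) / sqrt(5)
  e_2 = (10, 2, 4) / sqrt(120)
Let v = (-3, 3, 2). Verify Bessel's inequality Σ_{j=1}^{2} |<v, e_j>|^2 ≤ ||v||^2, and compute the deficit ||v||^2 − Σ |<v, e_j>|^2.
Σ |<v, e_j>|^2 = 16/3; ||v||^2 = 22; deficit = 50/3

Write each e_j = u_j / sqrt(<u_j, u_j>) where u_j is the displayed integer vector. Then <v, e_j> = <v, u_j> / sqrt(<u_j, u_j>), so |<v, e_j>|^2 = <v, u_j>^2 / <u_j, u_j>.
Coefficients: <v, e_1> = 4/sqrt(5), <v, e_2> = -16/sqrt(120).
Square and sum: Σ |<v, e_j>|^2 = 16/3.
Compute ||v||^2 = v·v = 22.
Deficit = 22 − 16/3 = 50/3 ≥ 0, confirming Bessel's inequality. (The deficit equals ||v − Σ <v,e_j> e_j||^2, the squared distance from v to span{e_j}.)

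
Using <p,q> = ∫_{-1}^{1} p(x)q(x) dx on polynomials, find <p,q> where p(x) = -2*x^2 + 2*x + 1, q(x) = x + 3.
<p,q> = 10/3

Expand the product: p(x)·q(x) = -2*x^3 - 4*x^2 + 7*x + 3.
∫_{-1}^{1} of each monomial x^k gives [2/(k+1) if k even, 0 if k odd]. Integrating term-by-term (or equivalently evaluating the antiderivative F(x) = -x^4/2 - 4*x^3/3 + 7*x^2/2 + 3*x at the endpoints):
  F(1) − F(−1) = 14/3 − (4/3) = 10/3.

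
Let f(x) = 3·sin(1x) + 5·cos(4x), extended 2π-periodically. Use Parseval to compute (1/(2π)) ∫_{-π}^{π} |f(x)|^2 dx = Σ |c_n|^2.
Σ |c_n|^2 = 17

Expand |f|^2 and use orthogonality of {sin(nx), cos(mx)} on [-π, π]:
  ∫_{-π}^{π} sin(nx)^2 dx = π, ∫ cos(mx)^2 dx = π, and cross terms integrate to 0.
So ∫_{-π}^{π} f(x)^2 dx = 3^2 · π + 5^2 · π = (9 + 25)π.
Divide by 2π: (9 + 25)/2 = 17.
By Parseval, this equals Σ |c_n|^2.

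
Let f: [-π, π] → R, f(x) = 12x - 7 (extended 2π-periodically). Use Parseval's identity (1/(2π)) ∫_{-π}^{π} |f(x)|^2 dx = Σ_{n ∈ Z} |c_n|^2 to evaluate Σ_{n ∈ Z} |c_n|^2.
Σ |c_n|^2 = 48π^2 + 49

Expand and integrate term by term over [-π, π]:
  ∫ (12x)^2 dx = 144·(2π^3/3); ∫ 2·12·(-7)·x dx = 0 (odd integrand); ∫ (-7)^2 dx = 49·2π.
So (1/(2π)) ∫_{-π}^{π} (12x - 7)^2 dx = 144π^2/3 + 49 = 48π^2 + 49.
Parseval ⇒ Σ |c_n|^2 = 48π^2 + 49.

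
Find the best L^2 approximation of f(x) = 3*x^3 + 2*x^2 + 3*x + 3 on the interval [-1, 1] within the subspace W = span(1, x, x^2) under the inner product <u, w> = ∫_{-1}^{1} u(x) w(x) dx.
g(x) = 2*x^2 + 24*x/5 + 3

The best approximation g ∈ W is the orthogonal projection of f onto W. Writing g = a_0 + a_1 x + a_2 x^2, the coefficients solve the normal equations G · a = b where
  G_{ij} = <φ_i, φ_j> and b_i = <f, φ_i>, with φ_0 = 1, φ_1 = x, φ_2 = x^2.
G =
  [2, 0, 2/3]
  [0, 2/3, 0]
  [2/3, 0, 2/5],
b = (22/3, 16/5, 14/5).
Solving gives a_0 = 3, a_1 = 24/5, a_2 = 2, so
  g(x) = 2*x^2 + 24*x/5 + 3.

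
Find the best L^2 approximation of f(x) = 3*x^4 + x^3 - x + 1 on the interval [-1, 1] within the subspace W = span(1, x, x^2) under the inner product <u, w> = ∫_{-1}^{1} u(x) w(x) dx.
g(x) = 18*x^2/7 - 2*x/5 + 26/35

The best approximation g ∈ W is the orthogonal projection of f onto W. Writing g = a_0 + a_1 x + a_2 x^2, the coefficients solve the normal equations G · a = b where
  G_{ij} = <φ_i, φ_j> and b_i = <f, φ_i>, with φ_0 = 1, φ_1 = x, φ_2 = x^2.
G =
  [2, 0, 2/3]
  [0, 2/3, 0]
  [2/3, 0, 2/5],
b = (16/5, -4/15, 32/21).
Solving gives a_0 = 26/35, a_1 = -2/5, a_2 = 18/7, so
  g(x) = 18*x^2/7 - 2*x/5 + 26/35.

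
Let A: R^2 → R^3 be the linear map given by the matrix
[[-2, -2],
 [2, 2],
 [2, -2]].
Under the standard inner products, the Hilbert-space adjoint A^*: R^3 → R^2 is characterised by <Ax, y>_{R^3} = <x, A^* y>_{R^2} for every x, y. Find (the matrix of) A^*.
A^* = A^T =
[[-2, 2, 2],
 [-2, 2, -2]]

For real matrices with standard dot products, the defining identity <Ax, y> = <x, A^* y> gives (Ax)^T y = x^T (A^*) y, i.e. x^T A^T y = x^T (A^*) y. Since this holds for all x, y, we must have A^* = A^T. Therefore
A^* =
[[-2, 2, 2],
 [-2, 2, -2]].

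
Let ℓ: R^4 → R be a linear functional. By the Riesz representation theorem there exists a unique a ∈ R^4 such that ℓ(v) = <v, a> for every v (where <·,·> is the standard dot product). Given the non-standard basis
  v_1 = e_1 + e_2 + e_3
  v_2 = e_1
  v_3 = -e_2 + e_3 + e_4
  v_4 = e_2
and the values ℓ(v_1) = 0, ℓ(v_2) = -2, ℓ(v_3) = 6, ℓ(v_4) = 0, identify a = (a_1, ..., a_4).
a = (-2, 0, 2, 4)

Write a = (a_1, ..., a_4) in the standard basis. For each basis vector v_i, ℓ(v_i) = <v_i, a> is a linear equation in the a_j's. Collect the n equations into a matrix system V a = ℓ, where row i of V is v_i (expressed in the standard basis). Since V is invertible (lower-triangular with 1s on the diagonal, up to permutation), solve by back-substitution:
  V =
[[1, 1, 1, 0],
 [1, 0, 0, 0],
 [0, -1, 1, 1],
 [0, 1, 0, 0]]
  V a = (0, -2, 6, 0)
Solving gives a = (-2, 0, 2, 4).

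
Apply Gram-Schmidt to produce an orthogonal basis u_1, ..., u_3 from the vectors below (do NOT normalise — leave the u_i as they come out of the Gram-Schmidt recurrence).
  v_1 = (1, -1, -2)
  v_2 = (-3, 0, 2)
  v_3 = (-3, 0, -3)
Orthogonal basis:
  u_1 = (1, -1, -2)
  u_2 = (-11/6, -7/6, -1/3)
  u_3 = (-30/29, 60/29, -45/29)

Apply the Gram-Schmidt recurrence
  u_1 = v_1
  u_i = v_i − Σ_{j<i} ((v_i · u_j) / (u_j · u_j)) · u_j.

Step by step this gives:
  u_1 = (1, -1, -2)
  u_2 = (-11/6, -7/6, -1/3)
  u_3 = (-30/29, 60/29, -45/29)

Orthogonality check:
  u_2 · u_1 = 0 (should be 0)
  u_3 · u_1 = 0 (should be 0)
  u_3 · u_2 = 0 (should be 0)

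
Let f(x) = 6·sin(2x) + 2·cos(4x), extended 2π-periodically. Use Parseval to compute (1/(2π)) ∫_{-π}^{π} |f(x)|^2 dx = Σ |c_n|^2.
Σ |c_n|^2 = 20

Expand |f|^2 and use orthogonality of {sin(nx), cos(mx)} on [-π, π]:
  ∫_{-π}^{π} sin(nx)^2 dx = π, ∫ cos(mx)^2 dx = π, and cross terms integrate to 0.
So ∫_{-π}^{π} f(x)^2 dx = 6^2 · π + 2^2 · π = (36 + 4)π.
Divide by 2π: (36 + 4)/2 = 20.
By Parseval, this equals Σ |c_n|^2.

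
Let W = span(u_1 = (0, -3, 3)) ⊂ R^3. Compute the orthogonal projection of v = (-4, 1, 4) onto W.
proj_W(v) = (0, -3/2, 3/2)

Set up U = [u_1 | ... | u_1] ∈ R^(3×1). The projector onto W = col(U) is P = U (U^T U)^(-1) U^T.
Compute U^T U =
  [18],
and U^T v = (9).
Solve U^T U · c = U^T v for the coefficients: c = (1/2). The projection is proj_W(v) = U c.
Check: (v - proj_W(v)) · u_1 = 0  (should be 0).
Result: proj_W(v) = (0, -3/2, 3/2).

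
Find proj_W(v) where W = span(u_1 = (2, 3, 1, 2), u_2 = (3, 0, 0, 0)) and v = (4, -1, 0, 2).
proj_W(v) = (4, 3/14, 1/14, 1/7)

Set up U = [u_1 | ... | u_2] ∈ R^(4×2). The projector onto W = col(U) is P = U (U^T U)^(-1) U^T.
Compute U^T U =
  [18, 6]
  [6, 9],
and U^T v = (9, 12).
Solve U^T U · c = U^T v for the coefficients: c = (1/14, 9/7). The projection is proj_W(v) = U c.
Check: (v - proj_W(v)) · u_1 = 0  (should be 0).
Check: (v - proj_W(v)) · u_2 = 0  (should be 0).
Result: proj_W(v) = (4, 3/14, 1/14, 1/7).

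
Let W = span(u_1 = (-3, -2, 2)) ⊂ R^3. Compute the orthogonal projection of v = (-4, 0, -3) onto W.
proj_W(v) = (-18/17, -12/17, 12/17)

Set up U = [u_1 | ... | u_1] ∈ R^(3×1). The projector onto W = col(U) is P = U (U^T U)^(-1) U^T.
Compute U^T U =
  [17],
and U^T v = (6).
Solve U^T U · c = U^T v for the coefficients: c = (6/17). The projection is proj_W(v) = U c.
Check: (v - proj_W(v)) · u_1 = 0  (should be 0).
Result: proj_W(v) = (-18/17, -12/17, 12/17).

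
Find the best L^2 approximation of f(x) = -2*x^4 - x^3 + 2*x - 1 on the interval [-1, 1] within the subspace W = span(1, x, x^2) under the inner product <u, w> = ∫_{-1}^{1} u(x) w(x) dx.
g(x) = -12*x^2/7 + 7*x/5 - 29/35

The best approximation g ∈ W is the orthogonal projection of f onto W. Writing g = a_0 + a_1 x + a_2 x^2, the coefficients solve the normal equations G · a = b where
  G_{ij} = <φ_i, φ_j> and b_i = <f, φ_i>, with φ_0 = 1, φ_1 = x, φ_2 = x^2.
G =
  [2, 0, 2/3]
  [0, 2/3, 0]
  [2/3, 0, 2/5],
b = (-14/5, 14/15, -26/21).
Solving gives a_0 = -29/35, a_1 = 7/5, a_2 = -12/7, so
  g(x) = -12*x^2/7 + 7*x/5 - 29/35.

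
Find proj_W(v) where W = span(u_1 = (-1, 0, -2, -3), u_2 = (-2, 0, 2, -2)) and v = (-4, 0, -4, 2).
proj_W(v) = (9/19, 0, -42/19, -13/19)

Set up U = [u_1 | ... | u_2] ∈ R^(4×2). The projector onto W = col(U) is P = U (U^T U)^(-1) U^T.
Compute U^T U =
  [14, 4]
  [4, 12],
and U^T v = (6, -4).
Solve U^T U · c = U^T v for the coefficients: c = (11/19, -10/19). The projection is proj_W(v) = U c.
Check: (v - proj_W(v)) · u_1 = 0  (should be 0).
Check: (v - proj_W(v)) · u_2 = 0  (should be 0).
Result: proj_W(v) = (9/19, 0, -42/19, -13/19).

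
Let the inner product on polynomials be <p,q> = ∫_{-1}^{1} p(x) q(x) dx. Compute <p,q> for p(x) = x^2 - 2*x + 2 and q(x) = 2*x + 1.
<p,q> = 2

Expand the product: p(x)·q(x) = 2*x^3 - 3*x^2 + 2*x + 2.
∫_{-1}^{1} of each monomial x^k gives [2/(k+1) if k even, 0 if k odd]. Integrating term-by-term (or equivalently evaluating the antiderivative F(x) = x^4/2 - x^3 + x^2 + 2*x at the endpoints):
  F(1) − F(−1) = 5/2 − (1/2) = 2.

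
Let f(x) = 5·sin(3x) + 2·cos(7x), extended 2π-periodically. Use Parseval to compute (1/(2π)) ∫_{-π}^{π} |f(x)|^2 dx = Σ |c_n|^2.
Σ |c_n|^2 = 29/2

Expand |f|^2 and use orthogonality of {sin(nx), cos(mx)} on [-π, π]:
  ∫_{-π}^{π} sin(nx)^2 dx = π, ∫ cos(mx)^2 dx = π, and cross terms integrate to 0.
So ∫_{-π}^{π} f(x)^2 dx = 5^2 · π + 2^2 · π = (25 + 4)π.
Divide by 2π: (25 + 4)/2 = 29/2.
By Parseval, this equals Σ |c_n|^2.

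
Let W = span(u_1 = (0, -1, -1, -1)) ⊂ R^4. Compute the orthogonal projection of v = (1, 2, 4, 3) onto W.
proj_W(v) = (0, 3, 3, 3)

Set up U = [u_1 | ... | u_1] ∈ R^(4×1). The projector onto W = col(U) is P = U (U^T U)^(-1) U^T.
Compute U^T U =
  [3],
and U^T v = (-9).
Solve U^T U · c = U^T v for the coefficients: c = (-3). The projection is proj_W(v) = U c.
Check: (v - proj_W(v)) · u_1 = 0  (should be 0).
Result: proj_W(v) = (0, 3, 3, 3).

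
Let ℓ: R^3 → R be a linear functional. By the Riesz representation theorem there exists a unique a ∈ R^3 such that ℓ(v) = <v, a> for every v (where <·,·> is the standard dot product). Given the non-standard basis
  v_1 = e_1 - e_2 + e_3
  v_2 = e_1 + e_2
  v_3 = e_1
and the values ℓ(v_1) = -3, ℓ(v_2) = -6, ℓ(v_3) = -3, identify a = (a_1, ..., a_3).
a = (-3, -3, -3)

Write a = (a_1, ..., a_3) in the standard basis. For each basis vector v_i, ℓ(v_i) = <v_i, a> is a linear equation in the a_j's. Collect the n equations into a matrix system V a = ℓ, where row i of V is v_i (expressed in the standard basis). Since V is invertible (lower-triangular with 1s on the diagonal, up to permutation), solve by back-substitution:
  V =
[[1, -1, 1],
 [1, 1, 0],
 [1, 0, 0]]
  V a = (-3, -6, -3)
Solving gives a = (-3, -3, -3).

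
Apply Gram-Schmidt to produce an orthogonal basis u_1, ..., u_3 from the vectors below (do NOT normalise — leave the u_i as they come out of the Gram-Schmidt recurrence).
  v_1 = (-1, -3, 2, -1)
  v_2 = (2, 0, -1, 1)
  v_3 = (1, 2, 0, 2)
Orthogonal basis:
  u_1 = (-1, -3, 2, -1)
  u_2 = (5/3, -1, -1/3, 2/3)
  u_3 = (1/65, 28/65, 83/65, 81/65)

Apply the Gram-Schmidt recurrence
  u_1 = v_1
  u_i = v_i − Σ_{j<i} ((v_i · u_j) / (u_j · u_j)) · u_j.

Step by step this gives:
  u_1 = (-1, -3, 2, -1)
  u_2 = (5/3, -1, -1/3, 2/3)
  u_3 = (1/65, 28/65, 83/65, 81/65)

Orthogonality check:
  u_2 · u_1 = 0 (should be 0)
  u_3 · u_1 = 0 (should be 0)
  u_3 · u_2 = 0 (should be 0)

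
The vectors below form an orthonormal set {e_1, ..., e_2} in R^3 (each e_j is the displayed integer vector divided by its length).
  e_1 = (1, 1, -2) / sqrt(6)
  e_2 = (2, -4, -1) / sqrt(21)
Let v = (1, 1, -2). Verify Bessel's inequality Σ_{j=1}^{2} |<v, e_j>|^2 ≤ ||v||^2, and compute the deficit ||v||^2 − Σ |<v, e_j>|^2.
Σ |<v, e_j>|^2 = 6; ||v||^2 = 6; deficit = 0

Write each e_j = u_j / sqrt(<u_j, u_j>) where u_j is the displayed integer vector. Then <v, e_j> = <v, u_j> / sqrt(<u_j, u_j>), so |<v, e_j>|^2 = <v, u_j>^2 / <u_j, u_j>.
Coefficients: <v, e_1> = 6/sqrt(6), <v, e_2> = 0/sqrt(21).
Square and sum: Σ |<v, e_j>|^2 = 6.
Compute ||v||^2 = v·v = 6.
Deficit = 6 − 6 = 0 ≥ 0, confirming Bessel's inequality. (The deficit equals ||v − Σ <v,e_j> e_j||^2, the squared distance from v to span{e_j}.)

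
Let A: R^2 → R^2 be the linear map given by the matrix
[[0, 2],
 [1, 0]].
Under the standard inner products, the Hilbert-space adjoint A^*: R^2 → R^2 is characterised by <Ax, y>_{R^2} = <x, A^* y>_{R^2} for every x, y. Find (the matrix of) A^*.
A^* = A^T =
[[0, 1],
 [2, 0]]

For real matrices with standard dot products, the defining identity <Ax, y> = <x, A^* y> gives (Ax)^T y = x^T (A^*) y, i.e. x^T A^T y = x^T (A^*) y. Since this holds for all x, y, we must have A^* = A^T. Therefore
A^* =
[[0, 1],
 [2, 0]].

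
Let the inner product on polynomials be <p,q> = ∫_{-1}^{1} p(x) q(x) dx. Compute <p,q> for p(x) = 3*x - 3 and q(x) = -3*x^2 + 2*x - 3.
<p,q> = 28

Expand the product: p(x)·q(x) = -9*x^3 + 15*x^2 - 15*x + 9.
∫_{-1}^{1} of each monomial x^k gives [2/(k+1) if k even, 0 if k odd]. Integrating term-by-term (or equivalently evaluating the antiderivative F(x) = -9*x^4/4 + 5*x^3 - 15*x^2/2 + 9*x at the endpoints):
  F(1) − F(−1) = 17/4 − (-95/4) = 28.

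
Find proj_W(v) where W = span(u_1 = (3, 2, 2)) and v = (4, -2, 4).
proj_W(v) = (48/17, 32/17, 32/17)

Set up U = [u_1 | ... | u_1] ∈ R^(3×1). The projector onto W = col(U) is P = U (U^T U)^(-1) U^T.
Compute U^T U =
  [17],
and U^T v = (16).
Solve U^T U · c = U^T v for the coefficients: c = (16/17). The projection is proj_W(v) = U c.
Check: (v - proj_W(v)) · u_1 = 0  (should be 0).
Result: proj_W(v) = (48/17, 32/17, 32/17).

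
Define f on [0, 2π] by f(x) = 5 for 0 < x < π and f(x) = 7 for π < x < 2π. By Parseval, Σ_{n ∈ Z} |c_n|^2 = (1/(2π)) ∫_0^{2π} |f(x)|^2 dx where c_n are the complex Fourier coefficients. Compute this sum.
Σ |c_n|^2 = 37

Parseval equates the L^2 energy of f (normalised by 1/(2π)) with the ℓ^2 sum of its Fourier coefficients: (1/(2π)) ∫_0^{2π} |f|^2 = Σ |c_n|^2.
Compute the left side: (1/(2π)) [∫_0^π 5^2 dx + ∫_π^{2π} 7^2 dx] = (1/(2π)) · (25π + 49π) = (25 + 49)/2 = 37.
So Σ_{n ∈ Z} |c_n|^2 = 37.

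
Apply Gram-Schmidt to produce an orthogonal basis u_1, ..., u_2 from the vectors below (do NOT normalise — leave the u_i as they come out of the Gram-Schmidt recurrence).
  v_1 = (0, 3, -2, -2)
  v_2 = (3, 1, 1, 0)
Orthogonal basis:
  u_1 = (0, 3, -2, -2)
  u_2 = (3, 14/17, 19/17, 2/17)

Apply the Gram-Schmidt recurrence
  u_1 = v_1
  u_i = v_i − Σ_{j<i} ((v_i · u_j) / (u_j · u_j)) · u_j.

Step by step this gives:
  u_1 = (0, 3, -2, -2)
  u_2 = (3, 14/17, 19/17, 2/17)

Orthogonality check:
  u_2 · u_1 = 0 (should be 0)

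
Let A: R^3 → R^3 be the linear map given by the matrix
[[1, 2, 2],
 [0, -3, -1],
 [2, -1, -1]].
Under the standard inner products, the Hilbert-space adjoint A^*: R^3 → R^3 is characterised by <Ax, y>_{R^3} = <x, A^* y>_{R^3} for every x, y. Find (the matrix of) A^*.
A^* = A^T =
[[1, 0, 2],
 [2, -3, -1],
 [2, -1, -1]]

For real matrices with standard dot products, the defining identity <Ax, y> = <x, A^* y> gives (Ax)^T y = x^T (A^*) y, i.e. x^T A^T y = x^T (A^*) y. Since this holds for all x, y, we must have A^* = A^T. Therefore
A^* =
[[1, 0, 2],
 [2, -3, -1],
 [2, -1, -1]].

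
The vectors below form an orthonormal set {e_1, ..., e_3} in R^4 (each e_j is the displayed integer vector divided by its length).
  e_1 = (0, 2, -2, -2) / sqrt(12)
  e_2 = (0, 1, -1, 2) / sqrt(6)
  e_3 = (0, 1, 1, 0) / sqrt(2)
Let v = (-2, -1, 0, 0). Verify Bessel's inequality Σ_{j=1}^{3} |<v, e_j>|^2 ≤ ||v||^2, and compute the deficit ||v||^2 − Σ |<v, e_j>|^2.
Σ |<v, e_j>|^2 = 1; ||v||^2 = 5; deficit = 4

Write each e_j = u_j / sqrt(<u_j, u_j>) where u_j is the displayed integer vector. Then <v, e_j> = <v, u_j> / sqrt(<u_j, u_j>), so |<v, e_j>|^2 = <v, u_j>^2 / <u_j, u_j>.
Coefficients: <v, e_1> = -2/sqrt(12), <v, e_2> = -1/sqrt(6), <v, e_3> = -1/sqrt(2).
Square and sum: Σ |<v, e_j>|^2 = 1.
Compute ||v||^2 = v·v = 5.
Deficit = 5 − 1 = 4 ≥ 0, confirming Bessel's inequality. (The deficit equals ||v − Σ <v,e_j> e_j||^2, the squared distance from v to span{e_j}.)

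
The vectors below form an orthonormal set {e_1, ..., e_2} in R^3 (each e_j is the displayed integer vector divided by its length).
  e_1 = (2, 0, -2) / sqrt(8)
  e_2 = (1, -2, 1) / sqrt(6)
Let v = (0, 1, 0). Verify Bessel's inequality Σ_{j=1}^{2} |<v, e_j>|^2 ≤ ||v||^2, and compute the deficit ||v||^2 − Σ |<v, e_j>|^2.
Σ |<v, e_j>|^2 = 2/3; ||v||^2 = 1; deficit = 1/3

Write each e_j = u_j / sqrt(<u_j, u_j>) where u_j is the displayed integer vector. Then <v, e_j> = <v, u_j> / sqrt(<u_j, u_j>), so |<v, e_j>|^2 = <v, u_j>^2 / <u_j, u_j>.
Coefficients: <v, e_1> = 0/sqrt(8), <v, e_2> = -2/sqrt(6).
Square and sum: Σ |<v, e_j>|^2 = 2/3.
Compute ||v||^2 = v·v = 1.
Deficit = 1 − 2/3 = 1/3 ≥ 0, confirming Bessel's inequality. (The deficit equals ||v − Σ <v,e_j> e_j||^2, the squared distance from v to span{e_j}.)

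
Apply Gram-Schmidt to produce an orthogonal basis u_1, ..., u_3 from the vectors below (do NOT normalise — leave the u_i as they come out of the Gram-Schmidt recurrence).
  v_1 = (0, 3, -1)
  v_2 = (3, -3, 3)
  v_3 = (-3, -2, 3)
Orthogonal basis:
  u_1 = (0, 3, -1)
  u_2 = (3, 3/5, 9/5)
  u_3 = (-13/7, 13/14, 39/14)

Apply the Gram-Schmidt recurrence
  u_1 = v_1
  u_i = v_i − Σ_{j<i} ((v_i · u_j) / (u_j · u_j)) · u_j.

Step by step this gives:
  u_1 = (0, 3, -1)
  u_2 = (3, 3/5, 9/5)
  u_3 = (-13/7, 13/14, 39/14)

Orthogonality check:
  u_2 · u_1 = 0 (should be 0)
  u_3 · u_1 = 0 (should be 0)
  u_3 · u_2 = 0 (should be 0)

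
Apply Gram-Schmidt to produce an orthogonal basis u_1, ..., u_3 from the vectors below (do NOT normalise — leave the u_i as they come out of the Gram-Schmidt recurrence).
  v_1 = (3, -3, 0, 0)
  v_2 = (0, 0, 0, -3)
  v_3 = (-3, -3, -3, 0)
Orthogonal basis:
  u_1 = (3, -3, 0, 0)
  u_2 = (0, 0, 0, -3)
  u_3 = (-3, -3, -3, 0)

Apply the Gram-Schmidt recurrence
  u_1 = v_1
  u_i = v_i − Σ_{j<i} ((v_i · u_j) / (u_j · u_j)) · u_j.

Step by step this gives:
  u_1 = (3, -3, 0, 0)
  u_2 = (0, 0, 0, -3)
  u_3 = (-3, -3, -3, 0)

Orthogonality check:
  u_2 · u_1 = 0 (should be 0)
  u_3 · u_1 = 0 (should be 0)
  u_3 · u_2 = 0 (should be 0)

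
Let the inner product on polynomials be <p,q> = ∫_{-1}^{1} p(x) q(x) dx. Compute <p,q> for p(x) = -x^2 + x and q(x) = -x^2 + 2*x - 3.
<p,q> = 56/15

Expand the product: p(x)·q(x) = x^4 - 3*x^3 + 5*x^2 - 3*x.
∫_{-1}^{1} of each monomial x^k gives [2/(k+1) if k even, 0 if k odd]. Integrating term-by-term (or equivalently evaluating the antiderivative F(x) = x^5/5 - 3*x^4/4 + 5*x^3/3 - 3*x^2/2 at the endpoints):
  F(1) − F(−1) = -23/60 − (-247/60) = 56/15.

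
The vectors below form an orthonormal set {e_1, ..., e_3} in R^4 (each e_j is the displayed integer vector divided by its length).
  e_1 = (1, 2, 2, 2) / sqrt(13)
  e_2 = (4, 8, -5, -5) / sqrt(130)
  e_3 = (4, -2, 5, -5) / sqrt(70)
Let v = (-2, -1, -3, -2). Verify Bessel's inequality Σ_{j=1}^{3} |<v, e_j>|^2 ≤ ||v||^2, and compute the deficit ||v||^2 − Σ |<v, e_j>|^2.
Σ |<v, e_j>|^2 = 122/7; ||v||^2 = 18; deficit = 4/7

Write each e_j = u_j / sqrt(<u_j, u_j>) where u_j is the displayed integer vector. Then <v, e_j> = <v, u_j> / sqrt(<u_j, u_j>), so |<v, e_j>|^2 = <v, u_j>^2 / <u_j, u_j>.
Coefficients: <v, e_1> = -14/sqrt(13), <v, e_2> = 9/sqrt(130), <v, e_3> = -11/sqrt(70).
Square and sum: Σ |<v, e_j>|^2 = 122/7.
Compute ||v||^2 = v·v = 18.
Deficit = 18 − 122/7 = 4/7 ≥ 0, confirming Bessel's inequality. (The deficit equals ||v − Σ <v,e_j> e_j||^2, the squared distance from v to span{e_j}.)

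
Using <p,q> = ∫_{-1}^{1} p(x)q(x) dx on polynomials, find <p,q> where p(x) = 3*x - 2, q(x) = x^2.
<p,q> = -4/3

Expand the product: p(x)·q(x) = 3*x^3 - 2*x^2.
∫_{-1}^{1} of each monomial x^k gives [2/(k+1) if k even, 0 if k odd]. Integrating term-by-term (or equivalently evaluating the antiderivative F(x) = 3*x^4/4 - 2*x^3/3 at the endpoints):
  F(1) − F(−1) = 1/12 − (17/12) = -4/3.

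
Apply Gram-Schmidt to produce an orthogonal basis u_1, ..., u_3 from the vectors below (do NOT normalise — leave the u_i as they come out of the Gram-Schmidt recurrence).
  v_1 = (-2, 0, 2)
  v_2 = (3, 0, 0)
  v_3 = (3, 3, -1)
Orthogonal basis:
  u_1 = (-2, 0, 2)
  u_2 = (3/2, 0, 3/2)
  u_3 = (0, 3, 0)

Apply the Gram-Schmidt recurrence
  u_1 = v_1
  u_i = v_i − Σ_{j<i} ((v_i · u_j) / (u_j · u_j)) · u_j.

Step by step this gives:
  u_1 = (-2, 0, 2)
  u_2 = (3/2, 0, 3/2)
  u_3 = (0, 3, 0)

Orthogonality check:
  u_2 · u_1 = 0 (should be 0)
  u_3 · u_1 = 0 (should be 0)
  u_3 · u_2 = 0 (should be 0)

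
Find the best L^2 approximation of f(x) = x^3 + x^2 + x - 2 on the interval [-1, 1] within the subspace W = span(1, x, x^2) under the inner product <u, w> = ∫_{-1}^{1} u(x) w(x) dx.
g(x) = x^2 + 8*x/5 - 2

The best approximation g ∈ W is the orthogonal projection of f onto W. Writing g = a_0 + a_1 x + a_2 x^2, the coefficients solve the normal equations G · a = b where
  G_{ij} = <φ_i, φ_j> and b_i = <f, φ_i>, with φ_0 = 1, φ_1 = x, φ_2 = x^2.
G =
  [2, 0, 2/3]
  [0, 2/3, 0]
  [2/3, 0, 2/5],
b = (-10/3, 16/15, -14/15).
Solving gives a_0 = -2, a_1 = 8/5, a_2 = 1, so
  g(x) = x^2 + 8*x/5 - 2.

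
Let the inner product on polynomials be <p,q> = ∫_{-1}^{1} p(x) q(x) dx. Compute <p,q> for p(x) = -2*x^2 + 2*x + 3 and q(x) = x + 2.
<p,q> = 32/3

Expand the product: p(x)·q(x) = -2*x^3 - 2*x^2 + 7*x + 6.
∫_{-1}^{1} of each monomial x^k gives [2/(k+1) if k even, 0 if k odd]. Integrating term-by-term (or equivalently evaluating the antiderivative F(x) = -x^4/2 - 2*x^3/3 + 7*x^2/2 + 6*x at the endpoints):
  F(1) − F(−1) = 25/3 − (-7/3) = 32/3.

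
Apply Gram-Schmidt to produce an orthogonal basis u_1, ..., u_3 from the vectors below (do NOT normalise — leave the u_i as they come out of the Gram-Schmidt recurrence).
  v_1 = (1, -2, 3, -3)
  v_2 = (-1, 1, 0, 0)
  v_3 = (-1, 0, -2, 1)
Orthogonal basis:
  u_1 = (1, -2, 3, -3)
  u_2 = (-20/23, 17/23, 9/23, -9/23)
  u_3 = (-27/37, -27/37, -23/37, -14/37)

Apply the Gram-Schmidt recurrence
  u_1 = v_1
  u_i = v_i − Σ_{j<i} ((v_i · u_j) / (u_j · u_j)) · u_j.

Step by step this gives:
  u_1 = (1, -2, 3, -3)
  u_2 = (-20/23, 17/23, 9/23, -9/23)
  u_3 = (-27/37, -27/37, -23/37, -14/37)

Orthogonality check:
  u_2 · u_1 = 0 (should be 0)
  u_3 · u_1 = 0 (should be 0)
  u_3 · u_2 = 0 (should be 0)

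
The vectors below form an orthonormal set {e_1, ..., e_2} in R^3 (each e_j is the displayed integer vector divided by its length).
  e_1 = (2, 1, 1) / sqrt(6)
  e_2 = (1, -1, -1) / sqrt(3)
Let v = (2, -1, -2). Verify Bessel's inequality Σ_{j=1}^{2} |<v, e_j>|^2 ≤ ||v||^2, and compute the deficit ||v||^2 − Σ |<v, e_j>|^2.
Σ |<v, e_j>|^2 = 17/2; ||v||^2 = 9; deficit = 1/2

Write each e_j = u_j / sqrt(<u_j, u_j>) where u_j is the displayed integer vector. Then <v, e_j> = <v, u_j> / sqrt(<u_j, u_j>), so |<v, e_j>|^2 = <v, u_j>^2 / <u_j, u_j>.
Coefficients: <v, e_1> = 1/sqrt(6), <v, e_2> = 5/sqrt(3).
Square and sum: Σ |<v, e_j>|^2 = 17/2.
Compute ||v||^2 = v·v = 9.
Deficit = 9 − 17/2 = 1/2 ≥ 0, confirming Bessel's inequality. (The deficit equals ||v − Σ <v,e_j> e_j||^2, the squared distance from v to span{e_j}.)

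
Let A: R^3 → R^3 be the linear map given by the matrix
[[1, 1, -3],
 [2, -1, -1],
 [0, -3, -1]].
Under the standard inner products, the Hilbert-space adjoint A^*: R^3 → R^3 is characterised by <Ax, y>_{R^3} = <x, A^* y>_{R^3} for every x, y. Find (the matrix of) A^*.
A^* = A^T =
[[1, 2, 0],
 [1, -1, -3],
 [-3, -1, -1]]

For real matrices with standard dot products, the defining identity <Ax, y> = <x, A^* y> gives (Ax)^T y = x^T (A^*) y, i.e. x^T A^T y = x^T (A^*) y. Since this holds for all x, y, we must have A^* = A^T. Therefore
A^* =
[[1, 2, 0],
 [1, -1, -3],
 [-3, -1, -1]].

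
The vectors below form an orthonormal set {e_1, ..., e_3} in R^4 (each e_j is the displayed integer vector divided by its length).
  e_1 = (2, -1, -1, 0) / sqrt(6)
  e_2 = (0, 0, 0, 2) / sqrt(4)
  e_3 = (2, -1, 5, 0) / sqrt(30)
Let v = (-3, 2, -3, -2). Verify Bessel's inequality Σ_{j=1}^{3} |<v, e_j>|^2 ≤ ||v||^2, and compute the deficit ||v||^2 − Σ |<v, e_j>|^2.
Σ |<v, e_j>|^2 = 129/5; ||v||^2 = 26; deficit = 1/5

Write each e_j = u_j / sqrt(<u_j, u_j>) where u_j is the displayed integer vector. Then <v, e_j> = <v, u_j> / sqrt(<u_j, u_j>), so |<v, e_j>|^2 = <v, u_j>^2 / <u_j, u_j>.
Coefficients: <v, e_1> = -5/sqrt(6), <v, e_2> = -4/sqrt(4), <v, e_3> = -23/sqrt(30).
Square and sum: Σ |<v, e_j>|^2 = 129/5.
Compute ||v||^2 = v·v = 26.
Deficit = 26 − 129/5 = 1/5 ≥ 0, confirming Bessel's inequality. (The deficit equals ||v − Σ <v,e_j> e_j||^2, the squared distance from v to span{e_j}.)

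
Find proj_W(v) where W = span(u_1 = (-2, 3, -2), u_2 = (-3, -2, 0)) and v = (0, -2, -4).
proj_W(v) = (-256/221, -58/221, -4/17)

Set up U = [u_1 | ... | u_2] ∈ R^(3×2). The projector onto W = col(U) is P = U (U^T U)^(-1) U^T.
Compute U^T U =
  [17, 0]
  [0, 13],
and U^T v = (2, 4).
Solve U^T U · c = U^T v for the coefficients: c = (2/17, 4/13). The projection is proj_W(v) = U c.
Check: (v - proj_W(v)) · u_1 = 0  (should be 0).
Check: (v - proj_W(v)) · u_2 = 0  (should be 0).
Result: proj_W(v) = (-256/221, -58/221, -4/17).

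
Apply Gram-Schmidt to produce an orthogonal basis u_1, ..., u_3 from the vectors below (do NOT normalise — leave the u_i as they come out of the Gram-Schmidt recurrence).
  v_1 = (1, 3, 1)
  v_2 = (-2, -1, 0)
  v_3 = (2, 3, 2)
Orthogonal basis:
  u_1 = (1, 3, 1)
  u_2 = (-17/11, 4/11, 5/11)
  u_3 = (1/5, -2/5, 1)

Apply the Gram-Schmidt recurrence
  u_1 = v_1
  u_i = v_i − Σ_{j<i} ((v_i · u_j) / (u_j · u_j)) · u_j.

Step by step this gives:
  u_1 = (1, 3, 1)
  u_2 = (-17/11, 4/11, 5/11)
  u_3 = (1/5, -2/5, 1)

Orthogonality check:
  u_2 · u_1 = 0 (should be 0)
  u_3 · u_1 = 0 (should be 0)
  u_3 · u_2 = 0 (should be 0)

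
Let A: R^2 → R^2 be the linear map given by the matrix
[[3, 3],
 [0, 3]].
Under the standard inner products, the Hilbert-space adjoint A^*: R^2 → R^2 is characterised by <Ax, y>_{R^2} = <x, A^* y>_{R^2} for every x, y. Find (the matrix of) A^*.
A^* = A^T =
[[3, 0],
 [3, 3]]

For real matrices with standard dot products, the defining identity <Ax, y> = <x, A^* y> gives (Ax)^T y = x^T (A^*) y, i.e. x^T A^T y = x^T (A^*) y. Since this holds for all x, y, we must have A^* = A^T. Therefore
A^* =
[[3, 0],
 [3, 3]].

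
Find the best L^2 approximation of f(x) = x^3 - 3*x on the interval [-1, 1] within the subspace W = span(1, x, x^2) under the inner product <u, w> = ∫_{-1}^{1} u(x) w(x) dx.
g(x) = -12*x/5

The best approximation g ∈ W is the orthogonal projection of f onto W. Writing g = a_0 + a_1 x + a_2 x^2, the coefficients solve the normal equations G · a = b where
  G_{ij} = <φ_i, φ_j> and b_i = <f, φ_i>, with φ_0 = 1, φ_1 = x, φ_2 = x^2.
G =
  [2, 0, 2/3]
  [0, 2/3, 0]
  [2/3, 0, 2/5],
b = (0, -8/5, 0).
Solving gives a_0 = 0, a_1 = -12/5, a_2 = 0, so
  g(x) = -12*x/5.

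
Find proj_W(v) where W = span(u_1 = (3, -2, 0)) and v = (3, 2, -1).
proj_W(v) = (15/13, -10/13, 0)

Set up U = [u_1 | ... | u_1] ∈ R^(3×1). The projector onto W = col(U) is P = U (U^T U)^(-1) U^T.
Compute U^T U =
  [13],
and U^T v = (5).
Solve U^T U · c = U^T v for the coefficients: c = (5/13). The projection is proj_W(v) = U c.
Check: (v - proj_W(v)) · u_1 = 0  (should be 0).
Result: proj_W(v) = (15/13, -10/13, 0).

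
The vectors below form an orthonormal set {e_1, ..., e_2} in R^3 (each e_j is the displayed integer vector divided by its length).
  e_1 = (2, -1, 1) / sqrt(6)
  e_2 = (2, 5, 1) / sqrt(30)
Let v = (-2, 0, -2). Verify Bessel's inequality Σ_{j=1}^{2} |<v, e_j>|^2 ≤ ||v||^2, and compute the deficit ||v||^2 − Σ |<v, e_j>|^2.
Σ |<v, e_j>|^2 = 36/5; ||v||^2 = 8; deficit = 4/5

Write each e_j = u_j / sqrt(<u_j, u_j>) where u_j is the displayed integer vector. Then <v, e_j> = <v, u_j> / sqrt(<u_j, u_j>), so |<v, e_j>|^2 = <v, u_j>^2 / <u_j, u_j>.
Coefficients: <v, e_1> = -6/sqrt(6), <v, e_2> = -6/sqrt(30).
Square and sum: Σ |<v, e_j>|^2 = 36/5.
Compute ||v||^2 = v·v = 8.
Deficit = 8 − 36/5 = 4/5 ≥ 0, confirming Bessel's inequality. (The deficit equals ||v − Σ <v,e_j> e_j||^2, the squared distance from v to span{e_j}.)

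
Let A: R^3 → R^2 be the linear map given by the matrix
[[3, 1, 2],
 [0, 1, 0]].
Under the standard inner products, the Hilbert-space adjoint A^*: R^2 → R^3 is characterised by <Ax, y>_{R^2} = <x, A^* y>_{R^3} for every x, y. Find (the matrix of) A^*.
A^* = A^T =
[[3, 0],
 [1, 1],
 [2, 0]]

For real matrices with standard dot products, the defining identity <Ax, y> = <x, A^* y> gives (Ax)^T y = x^T (A^*) y, i.e. x^T A^T y = x^T (A^*) y. Since this holds for all x, y, we must have A^* = A^T. Therefore
A^* =
[[3, 0],
 [1, 1],
 [2, 0]].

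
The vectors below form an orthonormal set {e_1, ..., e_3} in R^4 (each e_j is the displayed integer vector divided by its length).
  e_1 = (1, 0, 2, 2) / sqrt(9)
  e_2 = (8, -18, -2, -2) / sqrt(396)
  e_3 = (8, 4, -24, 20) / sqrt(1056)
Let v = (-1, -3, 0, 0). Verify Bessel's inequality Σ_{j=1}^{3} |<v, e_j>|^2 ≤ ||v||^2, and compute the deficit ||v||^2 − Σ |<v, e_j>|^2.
Σ |<v, e_j>|^2 = 35/6; ||v||^2 = 10; deficit = 25/6

Write each e_j = u_j / sqrt(<u_j, u_j>) where u_j is the displayed integer vector. Then <v, e_j> = <v, u_j> / sqrt(<u_j, u_j>), so |<v, e_j>|^2 = <v, u_j>^2 / <u_j, u_j>.
Coefficients: <v, e_1> = -1/sqrt(9), <v, e_2> = 46/sqrt(396), <v, e_3> = -20/sqrt(1056).
Square and sum: Σ |<v, e_j>|^2 = 35/6.
Compute ||v||^2 = v·v = 10.
Deficit = 10 − 35/6 = 25/6 ≥ 0, confirming Bessel's inequality. (The deficit equals ||v − Σ <v,e_j> e_j||^2, the squared distance from v to span{e_j}.)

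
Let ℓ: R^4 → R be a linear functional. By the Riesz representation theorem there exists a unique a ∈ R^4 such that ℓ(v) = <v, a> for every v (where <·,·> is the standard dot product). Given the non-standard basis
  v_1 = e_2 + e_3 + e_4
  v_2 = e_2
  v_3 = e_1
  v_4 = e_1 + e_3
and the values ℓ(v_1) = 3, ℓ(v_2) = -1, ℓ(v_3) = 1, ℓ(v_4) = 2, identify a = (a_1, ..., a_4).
a = (1, -1, 1, 3)

Write a = (a_1, ..., a_4) in the standard basis. For each basis vector v_i, ℓ(v_i) = <v_i, a> is a linear equation in the a_j's. Collect the n equations into a matrix system V a = ℓ, where row i of V is v_i (expressed in the standard basis). Since V is invertible (lower-triangular with 1s on the diagonal, up to permutation), solve by back-substitution:
  V =
[[0, 1, 1, 1],
 [0, 1, 0, 0],
 [1, 0, 0, 0],
 [1, 0, 1, 0]]
  V a = (3, -1, 1, 2)
Solving gives a = (1, -1, 1, 3).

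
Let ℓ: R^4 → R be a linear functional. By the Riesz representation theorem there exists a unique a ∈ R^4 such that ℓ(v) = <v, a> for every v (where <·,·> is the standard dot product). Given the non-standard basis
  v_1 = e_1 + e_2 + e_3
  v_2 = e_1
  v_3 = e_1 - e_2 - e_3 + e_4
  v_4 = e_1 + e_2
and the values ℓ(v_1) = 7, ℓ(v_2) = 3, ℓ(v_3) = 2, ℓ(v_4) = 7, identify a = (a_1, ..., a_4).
a = (3, 4, 0, 3)

Write a = (a_1, ..., a_4) in the standard basis. For each basis vector v_i, ℓ(v_i) = <v_i, a> is a linear equation in the a_j's. Collect the n equations into a matrix system V a = ℓ, where row i of V is v_i (expressed in the standard basis). Since V is invertible (lower-triangular with 1s on the diagonal, up to permutation), solve by back-substitution:
  V =
[[1, 1, 1, 0],
 [1, 0, 0, 0],
 [1, -1, -1, 1],
 [1, 1, 0, 0]]
  V a = (7, 3, 2, 7)
Solving gives a = (3, 4, 0, 3).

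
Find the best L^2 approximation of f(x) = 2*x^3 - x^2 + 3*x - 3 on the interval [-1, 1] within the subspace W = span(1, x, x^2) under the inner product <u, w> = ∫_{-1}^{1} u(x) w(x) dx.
g(x) = -x^2 + 21*x/5 - 3

The best approximation g ∈ W is the orthogonal projection of f onto W. Writing g = a_0 + a_1 x + a_2 x^2, the coefficients solve the normal equations G · a = b where
  G_{ij} = <φ_i, φ_j> and b_i = <f, φ_i>, with φ_0 = 1, φ_1 = x, φ_2 = x^2.
G =
  [2, 0, 2/3]
  [0, 2/3, 0]
  [2/3, 0, 2/5],
b = (-20/3, 14/5, -12/5).
Solving gives a_0 = -3, a_1 = 21/5, a_2 = -1, so
  g(x) = -x^2 + 21*x/5 - 3.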